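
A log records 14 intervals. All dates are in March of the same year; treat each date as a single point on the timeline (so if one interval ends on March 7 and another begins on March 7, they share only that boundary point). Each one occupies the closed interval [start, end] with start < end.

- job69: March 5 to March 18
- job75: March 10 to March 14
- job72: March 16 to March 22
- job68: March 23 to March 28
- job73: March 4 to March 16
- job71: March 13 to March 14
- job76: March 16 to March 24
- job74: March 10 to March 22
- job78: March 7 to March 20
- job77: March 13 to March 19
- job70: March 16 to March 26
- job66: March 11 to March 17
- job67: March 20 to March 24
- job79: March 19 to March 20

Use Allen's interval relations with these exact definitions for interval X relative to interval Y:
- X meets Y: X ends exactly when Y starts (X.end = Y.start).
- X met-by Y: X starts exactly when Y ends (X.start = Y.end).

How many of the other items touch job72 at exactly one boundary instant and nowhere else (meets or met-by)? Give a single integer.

1

Target job72 = [March 16, March 22].
job66 [March 11, March 17] → overlaps → no.
job67 [March 20, March 24] → overlapped-by → no.
job68 [March 23, March 28] → after → no.
job69 [March 5, March 18] → overlaps → no.
job70 [March 16, March 26] → started-by → no.
job71 [March 13, March 14] → before → no.
job73 [March 4, March 16] → meets → counts.
job74 [March 10, March 22] → finished-by → no.
job75 [March 10, March 14] → before → no.
job76 [March 16, March 24] → started-by → no.
job77 [March 13, March 19] → overlaps → no.
job78 [March 7, March 20] → overlaps → no.
job79 [March 19, March 20] → during → no.
Total: 1.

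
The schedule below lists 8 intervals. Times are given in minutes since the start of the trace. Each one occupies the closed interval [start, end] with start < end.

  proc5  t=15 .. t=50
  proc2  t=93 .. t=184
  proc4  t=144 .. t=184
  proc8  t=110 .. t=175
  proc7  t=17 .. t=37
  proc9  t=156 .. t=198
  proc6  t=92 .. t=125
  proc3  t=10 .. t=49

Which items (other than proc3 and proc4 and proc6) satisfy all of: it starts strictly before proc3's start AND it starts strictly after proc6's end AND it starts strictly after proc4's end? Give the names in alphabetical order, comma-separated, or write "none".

none

Conditions: its start is strictly before proc3's start (X.start < t=10) AND its start is strictly after proc6's end (X.start > t=125) AND its start is strictly after proc4's end (X.start > t=184).
proc2: start t=93 < t=10? ✗; start t=93 > t=125? ✗; start t=93 > t=184? ✗ → no.
proc5: start t=15 < t=10? ✗; start t=15 > t=125? ✗; start t=15 > t=184? ✗ → no.
proc7: start t=17 < t=10? ✗; start t=17 > t=125? ✗; start t=17 > t=184? ✗ → no.
proc8: start t=110 < t=10? ✗; start t=110 > t=125? ✗; start t=110 > t=184? ✗ → no.
proc9: start t=156 < t=10? ✗; start t=156 > t=125? ✓; start t=156 > t=184? ✗ → no.
Result: none.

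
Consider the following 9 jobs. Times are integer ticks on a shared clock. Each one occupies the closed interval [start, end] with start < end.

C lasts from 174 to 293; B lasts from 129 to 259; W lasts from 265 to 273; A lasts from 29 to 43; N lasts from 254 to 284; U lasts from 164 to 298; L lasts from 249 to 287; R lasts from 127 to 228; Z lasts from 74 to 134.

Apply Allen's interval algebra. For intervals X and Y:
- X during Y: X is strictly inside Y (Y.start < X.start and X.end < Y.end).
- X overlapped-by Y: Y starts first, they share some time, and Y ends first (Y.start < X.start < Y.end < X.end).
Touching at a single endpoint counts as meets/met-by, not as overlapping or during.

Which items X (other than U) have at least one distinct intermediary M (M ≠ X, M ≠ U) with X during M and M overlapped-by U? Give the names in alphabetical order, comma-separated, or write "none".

Target U = [164, 298].
Intermediaries M with M overlapped-by U: none.
Union: none.

none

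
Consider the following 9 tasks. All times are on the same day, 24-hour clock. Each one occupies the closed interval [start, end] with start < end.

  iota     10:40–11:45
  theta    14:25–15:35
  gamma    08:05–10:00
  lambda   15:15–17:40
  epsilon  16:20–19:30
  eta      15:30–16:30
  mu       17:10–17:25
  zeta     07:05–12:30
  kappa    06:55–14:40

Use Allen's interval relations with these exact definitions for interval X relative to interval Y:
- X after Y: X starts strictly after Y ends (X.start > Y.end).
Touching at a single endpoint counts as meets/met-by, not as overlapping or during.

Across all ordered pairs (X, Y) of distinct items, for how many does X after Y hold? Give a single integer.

23

Checking all 72 ordered pairs for relation 'after'; matching pairs in alphabetical order:
(epsilon, gamma): epsilon after gamma ✓
(epsilon, iota): epsilon after iota ✓
(epsilon, kappa): epsilon after kappa ✓
(epsilon, theta): epsilon after theta ✓
(epsilon, zeta): epsilon after zeta ✓
(eta, gamma): eta after gamma ✓
(eta, iota): eta after iota ✓
(eta, kappa): eta after kappa ✓
(eta, zeta): eta after zeta ✓
(iota, gamma): iota after gamma ✓
(lambda, gamma): lambda after gamma ✓
(lambda, iota): lambda after iota ✓
(lambda, kappa): lambda after kappa ✓
(lambda, zeta): lambda after zeta ✓
(mu, eta): mu after eta ✓
(mu, gamma): mu after gamma ✓
(mu, iota): mu after iota ✓
(mu, kappa): mu after kappa ✓
(mu, theta): mu after theta ✓
(mu, zeta): mu after zeta ✓
(theta, gamma): theta after gamma ✓
(theta, iota): theta after iota ✓
(theta, zeta): theta after zeta ✓
Count: 23.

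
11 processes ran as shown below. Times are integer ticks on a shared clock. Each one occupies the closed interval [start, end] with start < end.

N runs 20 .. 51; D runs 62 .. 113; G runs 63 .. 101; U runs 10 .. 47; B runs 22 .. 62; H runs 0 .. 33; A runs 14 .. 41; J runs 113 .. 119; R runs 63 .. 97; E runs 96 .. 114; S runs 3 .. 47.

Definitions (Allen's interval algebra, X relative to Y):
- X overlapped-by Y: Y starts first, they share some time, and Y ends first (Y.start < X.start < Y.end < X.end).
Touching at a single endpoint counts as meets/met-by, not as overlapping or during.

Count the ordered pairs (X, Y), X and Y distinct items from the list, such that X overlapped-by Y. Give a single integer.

16

Checking all 110 ordered pairs for relation 'overlapped-by'; matching pairs in alphabetical order:
(A, H): A overlapped-by H ✓
(B, A): B overlapped-by A ✓
(B, H): B overlapped-by H ✓
(B, N): B overlapped-by N ✓
(B, S): B overlapped-by S ✓
(B, U): B overlapped-by U ✓
(E, D): E overlapped-by D ✓
(E, G): E overlapped-by G ✓
(E, R): E overlapped-by R ✓
(J, E): J overlapped-by E ✓
(N, A): N overlapped-by A ✓
(N, H): N overlapped-by H ✓
(N, S): N overlapped-by S ✓
(N, U): N overlapped-by U ✓
(S, H): S overlapped-by H ✓
(U, H): U overlapped-by H ✓
Count: 16.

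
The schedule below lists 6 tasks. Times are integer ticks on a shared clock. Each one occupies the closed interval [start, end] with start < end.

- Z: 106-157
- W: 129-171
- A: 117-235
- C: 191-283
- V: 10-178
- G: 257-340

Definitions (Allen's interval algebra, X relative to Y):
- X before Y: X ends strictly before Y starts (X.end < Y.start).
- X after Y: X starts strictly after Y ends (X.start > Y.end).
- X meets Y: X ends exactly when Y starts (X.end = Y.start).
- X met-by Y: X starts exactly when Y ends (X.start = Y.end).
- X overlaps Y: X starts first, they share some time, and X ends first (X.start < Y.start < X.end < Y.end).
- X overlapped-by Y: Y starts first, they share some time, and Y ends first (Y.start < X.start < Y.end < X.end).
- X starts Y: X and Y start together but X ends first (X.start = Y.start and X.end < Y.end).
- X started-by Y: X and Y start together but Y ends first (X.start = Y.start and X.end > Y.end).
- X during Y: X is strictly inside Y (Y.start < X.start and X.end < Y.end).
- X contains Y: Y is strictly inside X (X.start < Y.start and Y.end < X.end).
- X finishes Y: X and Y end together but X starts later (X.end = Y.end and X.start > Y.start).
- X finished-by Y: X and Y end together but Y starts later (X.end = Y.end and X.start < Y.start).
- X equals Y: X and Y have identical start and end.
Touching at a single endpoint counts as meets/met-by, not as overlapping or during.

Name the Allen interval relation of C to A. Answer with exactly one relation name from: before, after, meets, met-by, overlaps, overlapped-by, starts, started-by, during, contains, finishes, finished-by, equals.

overlapped-by

C = [191, 283]; A = [117, 235].
Compare endpoints: C.start > A.start, C.start < A.end, C.end > A.start, C.end > A.end.
That pattern is 'overlapped-by'.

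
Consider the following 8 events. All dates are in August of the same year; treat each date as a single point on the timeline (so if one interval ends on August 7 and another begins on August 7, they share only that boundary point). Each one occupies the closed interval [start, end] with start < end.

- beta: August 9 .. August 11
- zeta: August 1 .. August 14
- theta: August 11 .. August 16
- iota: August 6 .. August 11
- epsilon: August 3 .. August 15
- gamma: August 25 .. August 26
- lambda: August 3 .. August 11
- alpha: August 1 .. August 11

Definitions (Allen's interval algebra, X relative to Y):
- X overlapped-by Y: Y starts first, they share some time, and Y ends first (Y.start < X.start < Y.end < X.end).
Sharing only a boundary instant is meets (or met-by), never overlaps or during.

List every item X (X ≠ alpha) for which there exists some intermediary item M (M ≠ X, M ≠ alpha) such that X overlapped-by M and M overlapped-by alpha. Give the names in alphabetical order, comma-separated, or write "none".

Target alpha = [August 1, August 11].
Intermediaries M with M overlapped-by alpha: epsilon.
Via epsilon — items with X overlapped-by epsilon: theta.
Union: theta.

theta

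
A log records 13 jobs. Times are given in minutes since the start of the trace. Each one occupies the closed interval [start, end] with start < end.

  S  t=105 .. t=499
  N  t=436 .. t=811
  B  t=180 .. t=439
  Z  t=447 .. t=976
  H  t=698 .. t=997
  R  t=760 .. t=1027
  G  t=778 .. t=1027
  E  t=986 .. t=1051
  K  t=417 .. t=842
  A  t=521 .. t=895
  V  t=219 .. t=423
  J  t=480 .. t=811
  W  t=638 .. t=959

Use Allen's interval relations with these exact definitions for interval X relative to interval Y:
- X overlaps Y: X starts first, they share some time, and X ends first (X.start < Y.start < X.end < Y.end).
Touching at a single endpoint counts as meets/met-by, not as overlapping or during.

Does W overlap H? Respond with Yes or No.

Yes

W = [t=638, t=959], H = [t=698, t=997].
Actual relation of W to H: overlaps.
Asked whether 'overlaps' holds → Yes.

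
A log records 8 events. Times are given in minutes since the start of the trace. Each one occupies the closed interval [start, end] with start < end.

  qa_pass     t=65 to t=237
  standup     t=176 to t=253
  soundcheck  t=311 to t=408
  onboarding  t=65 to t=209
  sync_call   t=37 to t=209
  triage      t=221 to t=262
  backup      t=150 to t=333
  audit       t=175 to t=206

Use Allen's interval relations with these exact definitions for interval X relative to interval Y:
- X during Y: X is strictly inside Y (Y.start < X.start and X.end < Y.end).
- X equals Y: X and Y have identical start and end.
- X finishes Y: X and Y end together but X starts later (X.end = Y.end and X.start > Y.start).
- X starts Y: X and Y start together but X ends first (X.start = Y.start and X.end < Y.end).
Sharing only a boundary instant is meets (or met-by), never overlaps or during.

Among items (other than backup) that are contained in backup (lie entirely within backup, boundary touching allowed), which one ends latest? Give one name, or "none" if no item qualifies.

Target backup = [t=150, t=333].
audit [t=175, t=206] → during → candidate.
onboarding [t=65, t=209] → overlaps → excluded.
qa_pass [t=65, t=237] → overlaps → excluded.
soundcheck [t=311, t=408] → overlapped-by → excluded.
standup [t=176, t=253] → during → candidate.
sync_call [t=37, t=209] → overlaps → excluded.
triage [t=221, t=262] → during → candidate.
Among candidates, latest end is t=262 → triage.

triage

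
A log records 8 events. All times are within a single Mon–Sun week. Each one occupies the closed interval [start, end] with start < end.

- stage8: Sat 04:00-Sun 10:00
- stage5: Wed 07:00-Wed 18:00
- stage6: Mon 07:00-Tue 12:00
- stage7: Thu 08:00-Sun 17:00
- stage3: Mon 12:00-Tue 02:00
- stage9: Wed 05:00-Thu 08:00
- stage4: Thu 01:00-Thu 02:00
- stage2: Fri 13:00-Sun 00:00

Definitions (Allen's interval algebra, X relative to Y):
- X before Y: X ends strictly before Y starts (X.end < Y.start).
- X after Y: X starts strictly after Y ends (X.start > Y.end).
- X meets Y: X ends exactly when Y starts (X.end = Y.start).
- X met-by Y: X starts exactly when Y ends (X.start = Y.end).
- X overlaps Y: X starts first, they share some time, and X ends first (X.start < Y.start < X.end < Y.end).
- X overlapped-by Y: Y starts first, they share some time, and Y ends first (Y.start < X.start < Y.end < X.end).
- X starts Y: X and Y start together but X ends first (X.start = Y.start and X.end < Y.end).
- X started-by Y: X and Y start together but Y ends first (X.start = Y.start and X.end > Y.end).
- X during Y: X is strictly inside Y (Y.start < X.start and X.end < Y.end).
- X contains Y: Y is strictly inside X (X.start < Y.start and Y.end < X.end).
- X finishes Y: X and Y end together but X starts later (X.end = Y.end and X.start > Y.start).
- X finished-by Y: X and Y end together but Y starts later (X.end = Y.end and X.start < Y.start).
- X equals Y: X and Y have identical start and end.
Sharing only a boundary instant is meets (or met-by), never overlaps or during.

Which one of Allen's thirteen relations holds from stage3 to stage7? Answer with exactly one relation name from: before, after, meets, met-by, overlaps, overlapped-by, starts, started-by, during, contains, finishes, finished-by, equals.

before

stage3 = [Mon 12:00, Tue 02:00]; stage7 = [Thu 08:00, Sun 17:00].
Compare endpoints: stage3.start < stage7.start, stage3.start < stage7.end, stage3.end < stage7.start, stage3.end < stage7.end.
That pattern is 'before'.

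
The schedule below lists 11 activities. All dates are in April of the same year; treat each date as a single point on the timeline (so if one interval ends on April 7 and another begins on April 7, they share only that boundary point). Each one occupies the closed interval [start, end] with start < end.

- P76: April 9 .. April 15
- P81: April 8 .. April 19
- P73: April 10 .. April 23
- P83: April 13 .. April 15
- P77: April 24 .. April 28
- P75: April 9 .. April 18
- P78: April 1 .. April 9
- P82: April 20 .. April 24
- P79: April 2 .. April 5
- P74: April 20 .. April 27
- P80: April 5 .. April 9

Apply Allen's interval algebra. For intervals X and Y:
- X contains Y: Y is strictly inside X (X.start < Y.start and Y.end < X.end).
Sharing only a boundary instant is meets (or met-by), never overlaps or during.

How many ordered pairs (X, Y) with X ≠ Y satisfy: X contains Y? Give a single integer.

Checking all 110 ordered pairs for relation 'contains'; matching pairs in alphabetical order:
(P73, P83): P73 contains P83 ✓
(P75, P83): P75 contains P83 ✓
(P78, P79): P78 contains P79 ✓
(P81, P75): P81 contains P75 ✓
(P81, P76): P81 contains P76 ✓
(P81, P83): P81 contains P83 ✓
Count: 6.

6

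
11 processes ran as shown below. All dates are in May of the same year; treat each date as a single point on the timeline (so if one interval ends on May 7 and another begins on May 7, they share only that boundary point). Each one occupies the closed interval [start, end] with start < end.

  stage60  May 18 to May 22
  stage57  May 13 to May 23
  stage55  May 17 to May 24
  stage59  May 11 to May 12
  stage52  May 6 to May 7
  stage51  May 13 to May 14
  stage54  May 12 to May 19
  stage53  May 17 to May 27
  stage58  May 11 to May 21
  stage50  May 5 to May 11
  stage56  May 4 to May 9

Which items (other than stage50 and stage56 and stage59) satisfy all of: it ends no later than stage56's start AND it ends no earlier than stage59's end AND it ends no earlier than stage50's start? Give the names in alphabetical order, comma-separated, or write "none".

none

Conditions: its end is no later than stage56's start (X.end <= May 4) AND its end is no earlier than stage59's end (X.end >= May 12) AND its end is no earlier than stage50's start (X.end >= May 5).
stage51: end May 14 <= May 4? ✗; end May 14 >= May 12? ✓; end May 14 >= May 5? ✓ → no.
stage52: end May 7 <= May 4? ✗; end May 7 >= May 12? ✗; end May 7 >= May 5? ✓ → no.
stage53: end May 27 <= May 4? ✗; end May 27 >= May 12? ✓; end May 27 >= May 5? ✓ → no.
stage54: end May 19 <= May 4? ✗; end May 19 >= May 12? ✓; end May 19 >= May 5? ✓ → no.
stage55: end May 24 <= May 4? ✗; end May 24 >= May 12? ✓; end May 24 >= May 5? ✓ → no.
stage57: end May 23 <= May 4? ✗; end May 23 >= May 12? ✓; end May 23 >= May 5? ✓ → no.
stage58: end May 21 <= May 4? ✗; end May 21 >= May 12? ✓; end May 21 >= May 5? ✓ → no.
stage60: end May 22 <= May 4? ✗; end May 22 >= May 12? ✓; end May 22 >= May 5? ✓ → no.
Result: none.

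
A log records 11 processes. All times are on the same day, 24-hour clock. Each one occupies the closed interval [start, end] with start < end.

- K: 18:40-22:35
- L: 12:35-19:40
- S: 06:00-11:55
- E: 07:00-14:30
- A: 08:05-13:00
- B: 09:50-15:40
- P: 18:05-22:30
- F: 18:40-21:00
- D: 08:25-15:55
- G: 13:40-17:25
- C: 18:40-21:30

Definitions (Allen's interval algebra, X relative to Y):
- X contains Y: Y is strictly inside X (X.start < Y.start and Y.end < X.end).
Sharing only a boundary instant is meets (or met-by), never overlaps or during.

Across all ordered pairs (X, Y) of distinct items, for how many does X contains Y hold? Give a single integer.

5

Checking all 110 ordered pairs for relation 'contains'; matching pairs in alphabetical order:
(D, B): D contains B ✓
(E, A): E contains A ✓
(L, G): L contains G ✓
(P, C): P contains C ✓
(P, F): P contains F ✓
Count: 5.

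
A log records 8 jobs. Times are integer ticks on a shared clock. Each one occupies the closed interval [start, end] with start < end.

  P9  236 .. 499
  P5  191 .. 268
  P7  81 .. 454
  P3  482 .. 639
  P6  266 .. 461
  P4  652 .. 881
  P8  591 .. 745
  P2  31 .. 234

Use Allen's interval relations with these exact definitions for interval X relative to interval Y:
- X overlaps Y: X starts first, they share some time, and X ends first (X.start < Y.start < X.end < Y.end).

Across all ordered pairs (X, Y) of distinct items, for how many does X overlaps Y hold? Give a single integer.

9

Checking all 56 ordered pairs for relation 'overlaps'; matching pairs in alphabetical order:
(P2, P5): P2 overlaps P5 ✓
(P2, P7): P2 overlaps P7 ✓
(P3, P8): P3 overlaps P8 ✓
(P5, P6): P5 overlaps P6 ✓
(P5, P9): P5 overlaps P9 ✓
(P7, P6): P7 overlaps P6 ✓
(P7, P9): P7 overlaps P9 ✓
(P8, P4): P8 overlaps P4 ✓
(P9, P3): P9 overlaps P3 ✓
Count: 9.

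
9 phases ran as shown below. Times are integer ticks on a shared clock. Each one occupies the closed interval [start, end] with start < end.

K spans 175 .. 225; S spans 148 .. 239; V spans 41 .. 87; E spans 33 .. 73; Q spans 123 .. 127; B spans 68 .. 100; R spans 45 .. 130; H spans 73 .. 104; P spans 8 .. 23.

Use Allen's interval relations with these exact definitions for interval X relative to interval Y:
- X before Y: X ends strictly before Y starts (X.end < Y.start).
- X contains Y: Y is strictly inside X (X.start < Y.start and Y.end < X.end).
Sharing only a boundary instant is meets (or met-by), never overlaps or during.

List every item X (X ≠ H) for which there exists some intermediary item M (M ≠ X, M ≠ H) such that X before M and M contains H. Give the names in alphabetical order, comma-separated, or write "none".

P

Target H = [73, 104].
Intermediaries M with M contains H: R.
Via R — items with X before R: P.
Union: P.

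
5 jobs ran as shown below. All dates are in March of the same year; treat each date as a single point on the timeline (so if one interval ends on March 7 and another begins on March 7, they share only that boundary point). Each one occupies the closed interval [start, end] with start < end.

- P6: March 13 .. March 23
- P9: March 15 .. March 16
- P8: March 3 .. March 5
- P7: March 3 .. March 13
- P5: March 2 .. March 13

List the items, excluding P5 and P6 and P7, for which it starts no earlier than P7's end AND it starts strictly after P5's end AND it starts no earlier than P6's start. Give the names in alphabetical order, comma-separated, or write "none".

Conditions: its start is no earlier than P7's end (X.start >= March 13) AND its start is strictly after P5's end (X.start > March 13) AND its start is no earlier than P6's start (X.start >= March 13).
P8: start March 3 >= March 13? ✗; start March 3 > March 13? ✗; start March 3 >= March 13? ✗ → no.
P9: start March 15 >= March 13? ✓; start March 15 > March 13? ✓; start March 15 >= March 13? ✓ → yes.
Result: P9.

P9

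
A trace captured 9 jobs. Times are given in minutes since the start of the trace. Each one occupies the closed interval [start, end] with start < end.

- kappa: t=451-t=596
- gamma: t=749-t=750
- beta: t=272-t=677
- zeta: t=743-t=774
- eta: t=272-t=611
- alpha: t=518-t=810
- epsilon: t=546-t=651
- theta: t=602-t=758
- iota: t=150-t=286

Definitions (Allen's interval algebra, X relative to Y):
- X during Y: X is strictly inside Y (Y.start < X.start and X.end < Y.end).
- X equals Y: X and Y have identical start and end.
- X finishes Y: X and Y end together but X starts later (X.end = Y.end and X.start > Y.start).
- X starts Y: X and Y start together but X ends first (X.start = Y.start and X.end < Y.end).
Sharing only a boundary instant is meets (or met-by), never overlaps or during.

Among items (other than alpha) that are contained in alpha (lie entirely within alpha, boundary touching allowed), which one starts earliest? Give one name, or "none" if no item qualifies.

Target alpha = [t=518, t=810].
beta [t=272, t=677] → overlaps → excluded.
epsilon [t=546, t=651] → during → candidate.
eta [t=272, t=611] → overlaps → excluded.
gamma [t=749, t=750] → during → candidate.
iota [t=150, t=286] → before → excluded.
kappa [t=451, t=596] → overlaps → excluded.
theta [t=602, t=758] → during → candidate.
zeta [t=743, t=774] → during → candidate.
Among candidates, earliest start is t=546 → epsilon.

epsilon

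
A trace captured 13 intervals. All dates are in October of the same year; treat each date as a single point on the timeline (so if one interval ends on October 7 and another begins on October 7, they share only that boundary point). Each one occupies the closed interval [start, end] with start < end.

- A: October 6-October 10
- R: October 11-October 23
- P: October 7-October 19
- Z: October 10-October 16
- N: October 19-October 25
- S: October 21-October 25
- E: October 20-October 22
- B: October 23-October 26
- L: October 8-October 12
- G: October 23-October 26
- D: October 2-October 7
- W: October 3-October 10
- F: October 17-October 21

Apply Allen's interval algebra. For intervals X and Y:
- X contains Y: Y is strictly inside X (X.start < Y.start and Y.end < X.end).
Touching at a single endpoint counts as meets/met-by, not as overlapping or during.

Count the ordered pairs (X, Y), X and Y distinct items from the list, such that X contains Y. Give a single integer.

5

Checking all 156 ordered pairs for relation 'contains'; matching pairs in alphabetical order:
(N, E): N contains E ✓
(P, L): P contains L ✓
(P, Z): P contains Z ✓
(R, E): R contains E ✓
(R, F): R contains F ✓
Count: 5.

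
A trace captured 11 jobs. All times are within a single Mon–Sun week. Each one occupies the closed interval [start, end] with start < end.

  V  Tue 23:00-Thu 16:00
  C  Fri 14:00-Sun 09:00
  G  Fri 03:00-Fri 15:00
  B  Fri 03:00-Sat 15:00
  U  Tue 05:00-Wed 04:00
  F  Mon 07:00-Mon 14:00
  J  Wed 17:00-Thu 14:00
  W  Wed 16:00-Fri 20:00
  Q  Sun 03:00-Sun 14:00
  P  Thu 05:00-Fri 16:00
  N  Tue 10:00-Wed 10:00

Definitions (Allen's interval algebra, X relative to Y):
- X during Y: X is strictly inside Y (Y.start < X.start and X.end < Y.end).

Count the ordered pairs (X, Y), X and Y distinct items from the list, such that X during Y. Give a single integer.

Checking all 110 ordered pairs for relation 'during'; matching pairs in alphabetical order:
(G, P): G during P ✓
(G, W): G during W ✓
(J, V): J during V ✓
(J, W): J during W ✓
(P, W): P during W ✓
Count: 5.

5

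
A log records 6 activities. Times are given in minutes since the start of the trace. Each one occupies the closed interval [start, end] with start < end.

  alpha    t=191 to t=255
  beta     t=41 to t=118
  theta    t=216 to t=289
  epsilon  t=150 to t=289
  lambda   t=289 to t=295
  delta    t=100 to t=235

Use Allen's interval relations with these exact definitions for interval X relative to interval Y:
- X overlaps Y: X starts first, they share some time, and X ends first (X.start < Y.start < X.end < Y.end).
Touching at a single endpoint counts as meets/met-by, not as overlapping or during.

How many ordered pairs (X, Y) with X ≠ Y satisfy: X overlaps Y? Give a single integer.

5

Checking all 30 ordered pairs for relation 'overlaps'; matching pairs in alphabetical order:
(alpha, theta): alpha overlaps theta ✓
(beta, delta): beta overlaps delta ✓
(delta, alpha): delta overlaps alpha ✓
(delta, epsilon): delta overlaps epsilon ✓
(delta, theta): delta overlaps theta ✓
Count: 5.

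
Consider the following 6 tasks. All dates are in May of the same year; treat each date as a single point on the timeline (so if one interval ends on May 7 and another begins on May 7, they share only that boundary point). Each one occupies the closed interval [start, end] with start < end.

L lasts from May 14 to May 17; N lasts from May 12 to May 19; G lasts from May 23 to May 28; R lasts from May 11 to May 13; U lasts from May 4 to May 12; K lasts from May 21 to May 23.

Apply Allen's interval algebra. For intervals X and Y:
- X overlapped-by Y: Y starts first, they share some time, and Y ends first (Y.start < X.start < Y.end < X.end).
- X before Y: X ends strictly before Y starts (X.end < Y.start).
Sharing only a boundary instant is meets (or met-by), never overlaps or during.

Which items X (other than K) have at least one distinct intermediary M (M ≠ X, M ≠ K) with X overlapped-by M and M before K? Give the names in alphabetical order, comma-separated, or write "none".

Target K = [May 21, May 23].
Intermediaries M with M before K: L, N, R, U.
Via L — items with X overlapped-by L: none.
Via N — items with X overlapped-by N: none.
Via R — items with X overlapped-by R: N.
Via U — items with X overlapped-by U: R.
Union: N, R.

N, R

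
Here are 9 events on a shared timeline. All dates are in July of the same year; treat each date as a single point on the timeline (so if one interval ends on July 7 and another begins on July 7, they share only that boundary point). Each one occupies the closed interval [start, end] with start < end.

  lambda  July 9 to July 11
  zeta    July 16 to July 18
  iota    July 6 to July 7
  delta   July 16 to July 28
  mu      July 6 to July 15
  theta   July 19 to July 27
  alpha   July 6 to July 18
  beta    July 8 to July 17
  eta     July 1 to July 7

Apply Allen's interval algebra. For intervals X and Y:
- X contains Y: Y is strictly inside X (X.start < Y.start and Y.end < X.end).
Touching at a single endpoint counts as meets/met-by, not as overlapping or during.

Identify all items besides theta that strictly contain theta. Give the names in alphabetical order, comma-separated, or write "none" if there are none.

delta

Target theta = [July 19, July 27].
alpha [July 6, July 18] → before → no.
beta [July 8, July 17] → before → no.
delta [July 16, July 28] → contains → yes.
eta [July 1, July 7] → before → no.
iota [July 6, July 7] → before → no.
lambda [July 9, July 11] → before → no.
mu [July 6, July 15] → before → no.
zeta [July 16, July 18] → before → no.
Result: delta.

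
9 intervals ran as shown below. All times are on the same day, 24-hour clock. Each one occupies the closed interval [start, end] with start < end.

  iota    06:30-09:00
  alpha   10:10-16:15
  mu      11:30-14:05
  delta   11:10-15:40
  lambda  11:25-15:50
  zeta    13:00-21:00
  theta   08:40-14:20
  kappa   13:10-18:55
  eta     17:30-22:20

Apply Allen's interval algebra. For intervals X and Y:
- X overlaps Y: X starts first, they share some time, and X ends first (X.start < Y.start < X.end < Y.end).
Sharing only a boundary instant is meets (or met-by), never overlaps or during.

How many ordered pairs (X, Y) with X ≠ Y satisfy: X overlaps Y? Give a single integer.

Checking all 72 ordered pairs for relation 'overlaps'; matching pairs in alphabetical order:
(alpha, kappa): alpha overlaps kappa ✓
(alpha, zeta): alpha overlaps zeta ✓
(delta, kappa): delta overlaps kappa ✓
(delta, lambda): delta overlaps lambda ✓
(delta, zeta): delta overlaps zeta ✓
(iota, theta): iota overlaps theta ✓
(kappa, eta): kappa overlaps eta ✓
(lambda, kappa): lambda overlaps kappa ✓
(lambda, zeta): lambda overlaps zeta ✓
(mu, kappa): mu overlaps kappa ✓
(mu, zeta): mu overlaps zeta ✓
(theta, alpha): theta overlaps alpha ✓
(theta, delta): theta overlaps delta ✓
(theta, kappa): theta overlaps kappa ✓
(theta, lambda): theta overlaps lambda ✓
(theta, zeta): theta overlaps zeta ✓
(zeta, eta): zeta overlaps eta ✓
Count: 17.

17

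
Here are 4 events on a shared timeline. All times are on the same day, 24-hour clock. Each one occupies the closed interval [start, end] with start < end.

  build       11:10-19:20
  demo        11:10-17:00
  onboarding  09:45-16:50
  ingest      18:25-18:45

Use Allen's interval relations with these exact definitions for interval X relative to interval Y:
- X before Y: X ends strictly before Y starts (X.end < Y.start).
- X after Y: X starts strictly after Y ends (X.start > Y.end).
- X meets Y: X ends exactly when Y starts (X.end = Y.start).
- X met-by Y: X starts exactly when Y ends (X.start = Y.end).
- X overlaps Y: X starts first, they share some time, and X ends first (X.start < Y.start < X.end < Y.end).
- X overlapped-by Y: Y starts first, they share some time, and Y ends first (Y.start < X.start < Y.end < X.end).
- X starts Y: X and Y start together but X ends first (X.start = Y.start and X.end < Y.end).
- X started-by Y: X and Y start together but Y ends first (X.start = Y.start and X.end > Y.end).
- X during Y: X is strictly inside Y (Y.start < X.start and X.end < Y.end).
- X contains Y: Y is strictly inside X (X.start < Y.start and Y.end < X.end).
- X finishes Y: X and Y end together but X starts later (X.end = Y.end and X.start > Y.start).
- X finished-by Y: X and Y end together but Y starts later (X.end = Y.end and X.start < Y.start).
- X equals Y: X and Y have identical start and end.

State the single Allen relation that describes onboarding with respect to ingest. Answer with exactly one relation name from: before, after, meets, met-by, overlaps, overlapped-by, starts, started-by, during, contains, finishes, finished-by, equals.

onboarding = [09:45, 16:50]; ingest = [18:25, 18:45].
Compare endpoints: onboarding.start < ingest.start, onboarding.start < ingest.end, onboarding.end < ingest.start, onboarding.end < ingest.end.
That pattern is 'before'.

before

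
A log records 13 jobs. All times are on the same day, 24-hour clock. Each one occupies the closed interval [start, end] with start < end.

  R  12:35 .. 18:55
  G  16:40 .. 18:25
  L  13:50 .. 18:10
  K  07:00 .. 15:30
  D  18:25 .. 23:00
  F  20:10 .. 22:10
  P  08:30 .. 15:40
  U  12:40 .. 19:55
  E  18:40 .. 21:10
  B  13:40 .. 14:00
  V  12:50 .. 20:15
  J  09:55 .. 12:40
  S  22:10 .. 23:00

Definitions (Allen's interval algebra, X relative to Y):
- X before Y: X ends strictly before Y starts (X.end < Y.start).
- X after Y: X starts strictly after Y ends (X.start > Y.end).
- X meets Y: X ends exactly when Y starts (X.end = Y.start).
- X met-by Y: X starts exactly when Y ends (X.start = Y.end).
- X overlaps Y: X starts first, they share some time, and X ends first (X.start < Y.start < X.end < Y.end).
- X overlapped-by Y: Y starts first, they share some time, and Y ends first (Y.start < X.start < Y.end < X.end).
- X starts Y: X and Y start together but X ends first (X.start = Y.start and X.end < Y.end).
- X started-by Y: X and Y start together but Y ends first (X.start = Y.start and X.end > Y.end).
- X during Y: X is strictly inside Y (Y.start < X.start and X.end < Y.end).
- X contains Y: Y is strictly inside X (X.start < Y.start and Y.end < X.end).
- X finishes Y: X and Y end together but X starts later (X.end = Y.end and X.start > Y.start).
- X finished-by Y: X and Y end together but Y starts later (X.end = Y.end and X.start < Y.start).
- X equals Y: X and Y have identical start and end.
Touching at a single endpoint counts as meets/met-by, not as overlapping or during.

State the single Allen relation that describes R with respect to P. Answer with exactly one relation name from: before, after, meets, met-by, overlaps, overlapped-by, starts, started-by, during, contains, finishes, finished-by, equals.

overlapped-by

R = [12:35, 18:55]; P = [08:30, 15:40].
Compare endpoints: R.start > P.start, R.start < P.end, R.end > P.start, R.end > P.end.
That pattern is 'overlapped-by'.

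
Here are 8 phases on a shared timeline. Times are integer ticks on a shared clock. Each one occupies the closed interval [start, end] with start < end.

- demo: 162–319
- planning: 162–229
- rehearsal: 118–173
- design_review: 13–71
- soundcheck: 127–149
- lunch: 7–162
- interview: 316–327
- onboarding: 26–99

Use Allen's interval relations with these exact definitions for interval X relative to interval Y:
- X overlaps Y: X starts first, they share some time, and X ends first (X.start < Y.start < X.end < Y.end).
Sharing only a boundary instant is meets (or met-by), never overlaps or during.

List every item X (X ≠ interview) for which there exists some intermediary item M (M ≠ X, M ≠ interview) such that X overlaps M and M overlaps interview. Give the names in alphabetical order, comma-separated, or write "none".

rehearsal

Target interview = [316, 327].
Intermediaries M with M overlaps interview: demo.
Via demo — items with X overlaps demo: rehearsal.
Union: rehearsal.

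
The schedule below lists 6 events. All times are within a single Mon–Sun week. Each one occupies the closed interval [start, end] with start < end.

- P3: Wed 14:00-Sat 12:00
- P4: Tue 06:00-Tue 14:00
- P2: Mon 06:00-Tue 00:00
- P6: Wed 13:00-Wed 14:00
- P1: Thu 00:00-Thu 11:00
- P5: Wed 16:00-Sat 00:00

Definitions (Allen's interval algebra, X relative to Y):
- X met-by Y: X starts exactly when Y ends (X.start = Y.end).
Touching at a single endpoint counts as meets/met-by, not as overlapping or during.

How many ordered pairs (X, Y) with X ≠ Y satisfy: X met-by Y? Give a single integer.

Checking all 30 ordered pairs for relation 'met-by'; matching pairs in alphabetical order:
(P3, P6): P3 met-by P6 ✓
Count: 1.

1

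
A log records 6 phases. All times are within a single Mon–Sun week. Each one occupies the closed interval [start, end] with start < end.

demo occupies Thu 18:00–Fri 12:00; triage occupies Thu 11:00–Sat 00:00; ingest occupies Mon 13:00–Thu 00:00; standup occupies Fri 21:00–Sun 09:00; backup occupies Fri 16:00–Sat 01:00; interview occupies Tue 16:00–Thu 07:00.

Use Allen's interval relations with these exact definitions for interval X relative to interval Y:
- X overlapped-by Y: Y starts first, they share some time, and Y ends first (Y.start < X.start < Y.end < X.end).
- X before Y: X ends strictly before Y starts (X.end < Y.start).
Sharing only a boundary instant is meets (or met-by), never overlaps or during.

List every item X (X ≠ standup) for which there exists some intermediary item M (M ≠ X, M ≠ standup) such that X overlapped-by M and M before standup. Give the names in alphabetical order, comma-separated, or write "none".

interview

Target standup = [Fri 21:00, Sun 09:00].
Intermediaries M with M before standup: demo, ingest, interview.
Via demo — items with X overlapped-by demo: none.
Via ingest — items with X overlapped-by ingest: interview.
Via interview — items with X overlapped-by interview: none.
Union: interview.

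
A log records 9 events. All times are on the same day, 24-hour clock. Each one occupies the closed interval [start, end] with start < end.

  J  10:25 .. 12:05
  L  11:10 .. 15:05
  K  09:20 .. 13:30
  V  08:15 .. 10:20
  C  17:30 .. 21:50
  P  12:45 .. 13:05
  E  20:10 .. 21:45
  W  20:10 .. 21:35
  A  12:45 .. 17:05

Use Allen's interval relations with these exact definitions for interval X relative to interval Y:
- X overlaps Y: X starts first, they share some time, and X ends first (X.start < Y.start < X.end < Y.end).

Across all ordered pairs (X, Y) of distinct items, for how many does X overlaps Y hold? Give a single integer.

5

Checking all 72 ordered pairs for relation 'overlaps'; matching pairs in alphabetical order:
(J, L): J overlaps L ✓
(K, A): K overlaps A ✓
(K, L): K overlaps L ✓
(L, A): L overlaps A ✓
(V, K): V overlaps K ✓
Count: 5.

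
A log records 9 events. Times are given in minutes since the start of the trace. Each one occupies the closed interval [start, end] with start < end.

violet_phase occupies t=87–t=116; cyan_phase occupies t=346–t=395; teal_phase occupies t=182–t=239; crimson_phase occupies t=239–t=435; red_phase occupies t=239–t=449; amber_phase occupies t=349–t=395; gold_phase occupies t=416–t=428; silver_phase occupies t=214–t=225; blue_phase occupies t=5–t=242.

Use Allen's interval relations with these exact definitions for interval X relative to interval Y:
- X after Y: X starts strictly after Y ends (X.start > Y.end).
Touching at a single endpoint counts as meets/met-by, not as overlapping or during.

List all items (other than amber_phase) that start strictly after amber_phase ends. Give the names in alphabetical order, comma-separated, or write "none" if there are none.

gold_phase

Target amber_phase = [t=349, t=395].
blue_phase [t=5, t=242] → before → no.
crimson_phase [t=239, t=435] → contains → no.
cyan_phase [t=346, t=395] → finished-by → no.
gold_phase [t=416, t=428] → after → yes.
red_phase [t=239, t=449] → contains → no.
silver_phase [t=214, t=225] → before → no.
teal_phase [t=182, t=239] → before → no.
violet_phase [t=87, t=116] → before → no.
Result: gold_phase.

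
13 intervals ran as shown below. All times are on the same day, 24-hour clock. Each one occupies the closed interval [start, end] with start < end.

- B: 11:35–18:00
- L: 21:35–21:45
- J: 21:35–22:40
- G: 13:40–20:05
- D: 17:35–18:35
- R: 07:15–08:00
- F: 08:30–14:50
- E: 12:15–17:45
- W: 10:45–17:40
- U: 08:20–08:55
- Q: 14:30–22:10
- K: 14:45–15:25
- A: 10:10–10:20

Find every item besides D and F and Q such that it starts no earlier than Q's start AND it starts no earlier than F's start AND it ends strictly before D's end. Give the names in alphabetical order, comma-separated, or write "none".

K

Conditions: its start is no earlier than Q's start (X.start >= 14:30) AND its start is no earlier than F's start (X.start >= 08:30) AND its end is strictly before D's end (X.end < 18:35).
A: start 10:10 >= 14:30? ✗; start 10:10 >= 08:30? ✓; end 10:20 < 18:35? ✓ → no.
B: start 11:35 >= 14:30? ✗; start 11:35 >= 08:30? ✓; end 18:00 < 18:35? ✓ → no.
E: start 12:15 >= 14:30? ✗; start 12:15 >= 08:30? ✓; end 17:45 < 18:35? ✓ → no.
G: start 13:40 >= 14:30? ✗; start 13:40 >= 08:30? ✓; end 20:05 < 18:35? ✗ → no.
J: start 21:35 >= 14:30? ✓; start 21:35 >= 08:30? ✓; end 22:40 < 18:35? ✗ → no.
K: start 14:45 >= 14:30? ✓; start 14:45 >= 08:30? ✓; end 15:25 < 18:35? ✓ → yes.
L: start 21:35 >= 14:30? ✓; start 21:35 >= 08:30? ✓; end 21:45 < 18:35? ✗ → no.
R: start 07:15 >= 14:30? ✗; start 07:15 >= 08:30? ✗; end 08:00 < 18:35? ✓ → no.
U: start 08:20 >= 14:30? ✗; start 08:20 >= 08:30? ✗; end 08:55 < 18:35? ✓ → no.
W: start 10:45 >= 14:30? ✗; start 10:45 >= 08:30? ✓; end 17:40 < 18:35? ✓ → no.
Result: K.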